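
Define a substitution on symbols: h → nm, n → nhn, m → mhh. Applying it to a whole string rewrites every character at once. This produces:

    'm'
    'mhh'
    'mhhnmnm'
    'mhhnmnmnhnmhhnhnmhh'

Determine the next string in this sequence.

Rewriting the 19 symbols of mhhnmnmnhnmhhnhnmhh one by one yields mhh nm nm nhn mhh nhn mhh nhn nm nhn mhh nm nm nhn nm nhn mhh nm nm; concatenated:

mhhnmnmnhnmhhnhnmhhnhnnmnhnmhhnmnmnhnnmnhnmhhnmnm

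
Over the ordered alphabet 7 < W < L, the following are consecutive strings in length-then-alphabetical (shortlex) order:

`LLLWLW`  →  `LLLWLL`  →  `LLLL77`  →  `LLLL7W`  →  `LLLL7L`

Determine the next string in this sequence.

Find the rightmost character of LLLL7L below L, bump it to the next letter, and reset everything to its right to 7.

LLLLW7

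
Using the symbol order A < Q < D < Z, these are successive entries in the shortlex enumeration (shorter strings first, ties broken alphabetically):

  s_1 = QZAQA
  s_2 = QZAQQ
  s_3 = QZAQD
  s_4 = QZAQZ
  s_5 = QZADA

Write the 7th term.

QZADD

Stepping forward 2 times from QZADA: QZADA → QZADQ, then the target.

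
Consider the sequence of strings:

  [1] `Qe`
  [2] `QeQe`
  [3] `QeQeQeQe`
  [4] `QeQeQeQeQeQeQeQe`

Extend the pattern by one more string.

QeQeQeQeQeQeQeQeQeQeQeQeQeQeQeQe

Every step duplicates the string.
So the next term is two copies of QeQeQeQeQeQeQeQe.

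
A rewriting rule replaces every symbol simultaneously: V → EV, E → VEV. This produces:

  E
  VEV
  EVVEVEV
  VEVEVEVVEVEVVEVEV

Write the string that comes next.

Rewriting the 17 symbols of VEVEVEVVEVEVVEVEV one by one yields EV VEV EV VEV EV VEV EV EV VEV EV VEV EV EV VEV EV VEV EV; concatenated:

EVVEVEVVEVEVVEVEVEVVEVEVVEVEVEVVEVEVVEVEV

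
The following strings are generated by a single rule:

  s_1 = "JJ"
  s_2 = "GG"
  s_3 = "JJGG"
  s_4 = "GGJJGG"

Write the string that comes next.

This is a Fibonacci-style word recurrence s(k) = s(k−2)·s(k−1): e.g. JJ·GG = JJGG.
So term 5 is JJGG·GGJJGG.

JJGGGGJJGG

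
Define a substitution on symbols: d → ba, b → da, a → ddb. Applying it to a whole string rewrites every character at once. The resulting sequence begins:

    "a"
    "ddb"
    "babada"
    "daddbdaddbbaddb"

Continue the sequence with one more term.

Applying the rule to each of the 15 symbols of daddbdaddbbaddb gives the pieces ba ddb ba ba da ba ddb ba ba da da ddb ba ba da, which concatenate to the answer.

baddbbabadabaddbbabadadaddbbabada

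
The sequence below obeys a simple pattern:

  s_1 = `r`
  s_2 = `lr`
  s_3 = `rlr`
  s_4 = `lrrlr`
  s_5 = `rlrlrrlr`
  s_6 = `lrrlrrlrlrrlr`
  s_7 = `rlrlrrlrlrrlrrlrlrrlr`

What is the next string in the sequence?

From term 3 onward, concatenate the second-to-last term with the last: r·lr = rlr, lr·rlr = lrrlr, …
Continuing: lrrlrrlrlrrlr · rlrlrrlrlrrlrrlrlrrlr gives term 8.

lrrlrrlrlrrlrrlrlrrlrlrrlrrlrlrrlr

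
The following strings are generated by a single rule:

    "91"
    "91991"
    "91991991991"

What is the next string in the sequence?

s(k+1) = s(k)·9·s(k) — each term doubles the last with '9' between the halves.
One more doubling of 91991991991 gives the answer.

91991991991991991991991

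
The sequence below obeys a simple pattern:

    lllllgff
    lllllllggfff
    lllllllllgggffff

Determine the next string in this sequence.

Each string has the form l^{2n+1} g^{n-1} f^{n}, where the shown terms are n = 2, 3, 4.
At n = 5 the blocks have lengths 11, 4, 5.

lllllllllllggggfffff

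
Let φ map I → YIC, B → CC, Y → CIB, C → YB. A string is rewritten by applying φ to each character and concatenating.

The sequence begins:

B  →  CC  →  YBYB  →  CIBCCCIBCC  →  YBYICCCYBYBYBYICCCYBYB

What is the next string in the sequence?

Rewriting the 22 symbols of YBYICCCYBYBYBYICCCYBYB one by one yields CIB CC CIB YIC YB YB YB CIB CC CIB CC CIB CC CIB YIC YB YB YB CIB CC CIB CC; concatenated:

CIBCCCIBYICYBYBYBCIBCCCIBCCCIBCCCIBYICYBYBYBCIBCCCIBCC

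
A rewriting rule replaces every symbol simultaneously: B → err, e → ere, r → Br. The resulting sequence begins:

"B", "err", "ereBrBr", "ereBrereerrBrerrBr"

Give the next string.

ereBrereerrBrereBrereereBrBrerrBrereBrBrerrBr

Applying the rule to each of the 18 symbols of ereBrereerrBrerrBr gives the pieces ere Br ere err Br ere Br ere ere Br Br err Br ere Br Br err Br, which concatenate to the answer.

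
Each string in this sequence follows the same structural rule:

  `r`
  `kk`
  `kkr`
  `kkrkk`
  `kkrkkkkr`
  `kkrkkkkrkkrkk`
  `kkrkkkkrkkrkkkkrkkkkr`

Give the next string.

kkrkkkkrkkrkkkkrkkkkrkkrkkkkrkkrkk

From term 3 onward, concatenate the last term with the second-to-last: kk·r = kkr, kkr·kk = kkrkk, …
So term 8 is kkrkkkkrkkrkkkkrkkkkr·kkrkkkkrkkrkk.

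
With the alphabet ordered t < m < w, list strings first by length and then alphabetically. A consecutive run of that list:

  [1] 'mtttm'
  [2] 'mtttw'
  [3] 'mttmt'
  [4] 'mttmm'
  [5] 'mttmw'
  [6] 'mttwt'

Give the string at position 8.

Stepping forward 2 times from mttwt: mttwt → mttwm, then the target.

mttww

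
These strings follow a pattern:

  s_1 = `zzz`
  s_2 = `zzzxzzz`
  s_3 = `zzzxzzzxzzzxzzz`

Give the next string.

Each string is two copies of the previous one joined by 'x'.
So the next term is two copies of zzzxzzzxzzzxzzz with 'x' between the halves.

zzzxzzzxzzzxzzzxzzzxzzzxzzzxzzz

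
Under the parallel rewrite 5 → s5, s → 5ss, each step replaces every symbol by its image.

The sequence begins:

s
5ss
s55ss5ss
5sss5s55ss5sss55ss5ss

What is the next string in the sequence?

Rewriting the 21 symbols of 5sss5s55ss5sss55ss5ss one by one yields s5 5ss 5ss 5ss s5 5ss s5 s5 5ss 5ss s5 5ss 5ss 5ss s5 s5 5ss 5ss s5 5ss 5ss; concatenated:

s55ss5ss5sss55sss5s55ss5sss55ss5ss5sss5s55ss5sss55ss5ss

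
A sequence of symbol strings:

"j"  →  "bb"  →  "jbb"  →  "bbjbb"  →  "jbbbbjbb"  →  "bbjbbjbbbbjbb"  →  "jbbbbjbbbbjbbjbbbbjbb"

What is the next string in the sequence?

From term 3 onward, concatenate the second-to-last term with the last: j·bb = jbb, bb·jbb = bbjbb, …
The next term joins bbjbbjbbbbjbb and jbbbbjbbbbjbbjbbbbjbb.

bbjbbjbbbbjbbjbbbbjbbbbjbbjbbbbjbb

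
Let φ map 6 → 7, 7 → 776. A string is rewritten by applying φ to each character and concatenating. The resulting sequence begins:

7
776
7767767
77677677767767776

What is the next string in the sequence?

Rewriting the 17 symbols of 77677677767767776 one by one yields 776 776 7 776 776 7 776 776 776 7 776 776 7 776 776 776 7; concatenated:

77677677767767776776776777677677767767767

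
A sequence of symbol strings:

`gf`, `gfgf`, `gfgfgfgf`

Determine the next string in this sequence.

Every step duplicates the string.
Doubling gfgfgfgf:

gfgfgfgfgfgfgfgf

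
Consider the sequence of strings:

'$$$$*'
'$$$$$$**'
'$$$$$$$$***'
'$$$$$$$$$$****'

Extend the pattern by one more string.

The n-th term is 2n $'s then n-1 *'s, where the shown terms are n = 2, 3, 4, 5.
For the next term, n = 6, so the run lengths are 12, 5.

$$$$$$$$$$$$*****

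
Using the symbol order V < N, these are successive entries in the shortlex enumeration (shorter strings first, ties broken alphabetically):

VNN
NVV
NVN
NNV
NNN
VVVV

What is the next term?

VVVN

The successor of VVVV increments the rightmost position that isn't already N and resets every position after it to V.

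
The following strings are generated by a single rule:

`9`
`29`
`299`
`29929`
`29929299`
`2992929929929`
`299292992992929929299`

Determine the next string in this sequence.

2992929929929299292992992929929929

This is a Fibonacci-style word recurrence s(k) = s(k−1)·s(k−2): e.g. 29·9 = 299.
Continuing: 299292992992929929299 · 2992929929929 gives term 8.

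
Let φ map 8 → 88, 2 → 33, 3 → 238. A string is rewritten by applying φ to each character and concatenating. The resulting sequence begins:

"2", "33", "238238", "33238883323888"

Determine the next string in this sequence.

Applying the rule to each of the 14 symbols of 33238883323888 gives the pieces 238 238 33 238 88 88 88 238 238 33 238 88 88 88, which concatenate to the answer.

2382383323888888823823833238888888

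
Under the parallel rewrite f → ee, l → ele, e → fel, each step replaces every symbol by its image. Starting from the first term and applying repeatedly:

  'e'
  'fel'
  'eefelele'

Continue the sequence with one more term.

Expanding eefelele: e→fel, e→fel, f→ee, e→fel, l→ele, e→fel, l→ele, e→fel. Concatenated: fel fel ee fel ele fel ele fel.

felfeleefelelefelelefel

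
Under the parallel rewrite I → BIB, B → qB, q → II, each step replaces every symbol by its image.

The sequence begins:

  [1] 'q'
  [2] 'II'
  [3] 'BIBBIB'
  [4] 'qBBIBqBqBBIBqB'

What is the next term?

IIqBqBBIBqBIIqBIIqBqBBIBqBIIqB

φ(qBBIBqBqBBIBqB) expands symbol-by-symbol to II qB qB BIB qB II qB II qB qB BIB qB II qB; joining the 14 pieces gives the next term.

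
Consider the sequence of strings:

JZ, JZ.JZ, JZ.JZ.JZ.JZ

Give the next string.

s(k+1) = s(k)·.·s(k) — each term doubles the last with '.' between the halves.
One more doubling of JZ.JZ.JZ.JZ gives the answer.

JZ.JZ.JZ.JZ.JZ.JZ.JZ.JZ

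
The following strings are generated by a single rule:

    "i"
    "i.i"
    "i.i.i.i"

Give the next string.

i.i.i.i.i.i.i.i

Each string is two copies of the previous one joined by '.'.
So the next term is two copies of i.i.i.i with '.' between the halves.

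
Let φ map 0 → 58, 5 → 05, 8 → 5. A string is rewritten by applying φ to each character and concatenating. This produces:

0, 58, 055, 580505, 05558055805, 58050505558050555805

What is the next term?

0555805580558050505558055805050555805

φ(58050505558050555805) expands symbol-by-symbol to 05 5 58 05 58 05 58 05 05 05 5 58 05 58 05 05 05 5 58 05; joining the 20 pieces gives the next term.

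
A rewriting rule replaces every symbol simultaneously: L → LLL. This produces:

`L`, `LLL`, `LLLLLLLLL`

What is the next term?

Expanding LLLLLLLLL: L→LLL, L→LLL, L→LLL, L→LLL, L→LLL, L→LLL, L→LLL, L→LLL, L→LLL. Concatenated: LLL LLL LLL LLL LLL LLL LLL LLL LLL.

LLLLLLLLLLLLLLLLLLLLLLLLLLL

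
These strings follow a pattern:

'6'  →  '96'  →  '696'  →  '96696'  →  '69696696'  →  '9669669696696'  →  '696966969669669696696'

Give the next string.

9669669696696696966969669669696696

Each term (from the third on) is the two preceding terms concatenated in order: term 3 = 6·96 = 696.
The next term joins 9669669696696 and 696966969669669696696.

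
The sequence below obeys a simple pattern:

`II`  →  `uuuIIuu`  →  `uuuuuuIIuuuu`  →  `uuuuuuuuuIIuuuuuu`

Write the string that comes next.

Every step adds uuu to the front and uu to the end of the previous string.
Applying this once more to uuuuuuuuuIIuuuuuu:

uuuuuuuuuuuuIIuuuuuuuu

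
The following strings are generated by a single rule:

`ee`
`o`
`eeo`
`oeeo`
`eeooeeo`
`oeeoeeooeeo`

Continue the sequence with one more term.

eeooeeooeeoeeooeeo

This is a Fibonacci-style word recurrence s(k) = s(k−2)·s(k−1): e.g. ee·o = eeo.
So term 7 is eeooeeo·oeeoeeooeeo.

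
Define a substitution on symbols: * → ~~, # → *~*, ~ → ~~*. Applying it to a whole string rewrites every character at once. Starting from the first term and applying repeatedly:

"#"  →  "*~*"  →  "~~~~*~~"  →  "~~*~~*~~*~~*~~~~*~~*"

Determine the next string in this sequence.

Applying the rule to each of the 20 symbols of ~~*~~*~~*~~*~~~~*~~* gives the pieces ~~* ~~* ~~ ~~* ~~* ~~ ~~* ~~* ~~ ~~* ~~* ~~ ~~* ~~* ~~* ~~* ~~ ~~* ~~* ~~, which concatenate to the answer.

~~*~~*~~~~*~~*~~~~*~~*~~~~*~~*~~~~*~~*~~*~~*~~~~*~~*~~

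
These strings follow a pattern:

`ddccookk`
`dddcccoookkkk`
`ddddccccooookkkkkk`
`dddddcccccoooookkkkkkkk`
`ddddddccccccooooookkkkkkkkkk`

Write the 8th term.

dddddddddcccccccccoooooooookkkkkkkkkkkkkkkk

Each string has the form d^{n+1} c^{n+1} o^{n+1} k^{2n} (n = 1, 2, …).
For term 8, n = 8, so the run lengths are 9, 9, 9, 16.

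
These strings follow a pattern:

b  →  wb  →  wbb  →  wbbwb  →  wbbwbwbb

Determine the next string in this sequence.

Each term (from the third on) is the previous term followed by the one before it: term 3 = wb·b = wbb.
The next term joins wbbwbwbb and wbbwb.

wbbwbwbbwbbwb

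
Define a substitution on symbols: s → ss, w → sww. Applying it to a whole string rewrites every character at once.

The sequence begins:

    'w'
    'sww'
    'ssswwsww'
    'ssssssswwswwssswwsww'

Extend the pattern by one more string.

ssssssssssssssswwswwssswwswwssssssswwswwssswwsww

Applying the rule to each of the 20 symbols of ssssssswwswwssswwsww gives the pieces ss ss ss ss ss ss ss sww sww ss sww sww ss ss ss sww sww ss sww sww, which concatenate to the answer.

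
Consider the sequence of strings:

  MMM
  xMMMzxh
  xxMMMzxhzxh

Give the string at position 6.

xxxxxMMMzxhzxhzxhzxhzxh

Each term wraps the previous one in x on the left and zxh on the right.
From xxMMMzxhzxh, 3 further steps: xxMMMzxhzxh → xxxMMMzxhzxhzxh → xxxxMMMzxhzxhzxhzxh → (answer).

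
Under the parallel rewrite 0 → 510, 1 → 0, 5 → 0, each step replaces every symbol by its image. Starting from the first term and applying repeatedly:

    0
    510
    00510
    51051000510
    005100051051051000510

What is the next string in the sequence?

Replace each of the 21 characters of 005100051051051000510 in place — 510 510 0 0 510 510 510 0 0 510 0 0 510 0 0 510 510 510 0 0 510 — and concatenate.

5105100051051051000510005100051051051000510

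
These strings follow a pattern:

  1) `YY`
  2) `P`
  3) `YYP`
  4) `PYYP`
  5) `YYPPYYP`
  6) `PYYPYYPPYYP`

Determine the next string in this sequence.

YYPPYYPPYYPYYPPYYP

From term 3 onward, concatenate the second-to-last term with the last: YY·P = YYP, P·YYP = PYYP, …
So term 7 is YYPPYYP·PYYPYYPPYYP.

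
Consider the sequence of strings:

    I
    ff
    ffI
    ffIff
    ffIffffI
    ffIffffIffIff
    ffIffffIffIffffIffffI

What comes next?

Each term (from the third on) is the previous term followed by the one before it: term 3 = ff·I = ffI.
So term 8 is ffIffffIffIffffIffffI·ffIffffIffIff.

ffIffffIffIffffIffffIffIffffIffIff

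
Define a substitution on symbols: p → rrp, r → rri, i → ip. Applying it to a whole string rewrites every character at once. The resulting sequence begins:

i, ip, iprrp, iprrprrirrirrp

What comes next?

iprrprrirrirrprrirriiprrirriiprrirrirrp

Applying the rule to each of the 14 symbols of iprrprrirrirrp gives the pieces ip rrp rri rri rrp rri rri ip rri rri ip rri rri rrp, which concatenate to the answer.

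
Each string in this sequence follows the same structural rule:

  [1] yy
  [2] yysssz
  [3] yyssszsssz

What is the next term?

yyssszssszsssz

The strings grow by a fixed suffix sssz each time.
So the next term is yyssszsssz·sssz.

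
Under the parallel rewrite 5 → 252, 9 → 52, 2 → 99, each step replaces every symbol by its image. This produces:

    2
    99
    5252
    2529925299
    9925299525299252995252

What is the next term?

φ(9925299525299252995252) expands symbol-by-symbol to 52 52 99 252 99 52 52 252 99 252 99 52 52 99 252 99 52 52 252 99 252 99; joining the 22 pieces gives the next term.

52529925299525225299252995252992529952522529925299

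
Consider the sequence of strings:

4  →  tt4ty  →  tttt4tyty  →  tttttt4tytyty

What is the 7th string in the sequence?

tttttttttttt4tytytytytyty

s(k+1) = tt·s(k)·ty, so each term gains tt as a prefix and ty as a suffix.
From tttttt4tytyty, 3 further steps: tttttt4tytyty → tttttttt4tytytyty → tttttttttt4tytytytyty → (answer).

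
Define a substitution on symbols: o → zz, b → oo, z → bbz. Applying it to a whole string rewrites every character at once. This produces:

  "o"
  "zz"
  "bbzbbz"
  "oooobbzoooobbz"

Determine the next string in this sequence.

zzzzzzzzoooobbzzzzzzzzzoooobbz

Replace each of the 14 characters of oooobbzoooobbz in place — zz zz zz zz oo oo bbz zz zz zz zz oo oo bbz — and concatenate.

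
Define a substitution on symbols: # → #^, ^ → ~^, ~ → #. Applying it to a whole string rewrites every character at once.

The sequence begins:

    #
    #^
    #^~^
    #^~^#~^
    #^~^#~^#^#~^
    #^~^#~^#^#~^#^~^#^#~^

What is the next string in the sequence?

φ(#^~^#~^#^#~^#^~^#^#~^) expands symbol-by-symbol to #^ ~^ # ~^ #^ # ~^ #^ ~^ #^ # ~^ #^ ~^ # ~^ #^ ~^ #^ # ~^; joining the 21 pieces gives the next term.

#^~^#~^#^#~^#^~^#^#~^#^~^#~^#^~^#^#~^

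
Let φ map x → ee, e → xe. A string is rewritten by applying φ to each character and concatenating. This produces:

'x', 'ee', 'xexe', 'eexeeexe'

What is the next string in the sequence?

Expanding eexeeexe: e→xe, e→xe, x→ee, e→xe, e→xe, e→xe, x→ee, e→xe. Concatenated: xe xe ee xe xe xe ee xe.

xexeeexexexeeexe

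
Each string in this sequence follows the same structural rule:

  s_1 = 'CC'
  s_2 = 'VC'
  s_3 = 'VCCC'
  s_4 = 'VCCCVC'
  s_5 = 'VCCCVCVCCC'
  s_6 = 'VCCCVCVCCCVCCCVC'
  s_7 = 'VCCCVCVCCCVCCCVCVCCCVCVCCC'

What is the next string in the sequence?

VCCCVCVCCCVCCCVCVCCCVCVCCCVCCCVCVCCCVCCCVC

From term 3 onward, concatenate the last term with the second-to-last: VC·CC = VCCC, VCCC·VC = VCCCVC, …
So term 8 is VCCCVCVCCCVCCCVCVCCCVCVCCC·VCCCVCVCCCVCCCVC.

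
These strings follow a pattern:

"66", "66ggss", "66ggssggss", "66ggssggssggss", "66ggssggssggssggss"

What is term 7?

66ggssggssggssggssggssggss

The strings grow by a fixed suffix ggss each time.
From 66ggssggssggssggss, 2 further steps: 66ggssggssggssggss → 66ggssggssggssggssggss → (answer).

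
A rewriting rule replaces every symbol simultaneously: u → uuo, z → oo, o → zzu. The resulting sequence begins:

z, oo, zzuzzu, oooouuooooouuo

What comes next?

zzuzzuzzuzzuuuouuozzuzzuzzuzzuzzuuuouuozzu

Applying the rule to each of the 14 symbols of oooouuooooouuo gives the pieces zzu zzu zzu zzu uuo uuo zzu zzu zzu zzu zzu uuo uuo zzu, which concatenate to the answer.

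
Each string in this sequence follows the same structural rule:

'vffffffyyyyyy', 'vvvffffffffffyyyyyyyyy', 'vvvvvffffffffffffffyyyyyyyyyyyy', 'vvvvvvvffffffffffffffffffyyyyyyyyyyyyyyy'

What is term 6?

Reading off run lengths: v runs 1, 3, 5, 7; f runs 6, 10, 14, 18; y runs 6, 9, 12, 15 — each is linear in n (n = 1, 2, …).
Setting n = 6 gives 11, 26, 21 characters in each block.

vvvvvvvvvvvffffffffffffffffffffffffffyyyyyyyyyyyyyyyyyyyyy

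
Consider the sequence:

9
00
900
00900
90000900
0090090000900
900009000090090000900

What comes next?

Each term (from the third on) is the two preceding terms concatenated in order: term 3 = 9·00 = 900.
The next term joins 0090090000900 and 900009000090090000900.

0090090000900900009000090090000900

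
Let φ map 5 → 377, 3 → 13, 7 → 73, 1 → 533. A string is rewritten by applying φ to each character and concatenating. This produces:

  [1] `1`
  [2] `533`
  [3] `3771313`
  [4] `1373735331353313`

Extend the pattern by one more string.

Replace each of the 16 characters of 1373735331353313 in place — 533 13 73 13 73 13 377 13 13 533 13 377 13 13 533 13 — and concatenate.

5331373137313377131353313377131353313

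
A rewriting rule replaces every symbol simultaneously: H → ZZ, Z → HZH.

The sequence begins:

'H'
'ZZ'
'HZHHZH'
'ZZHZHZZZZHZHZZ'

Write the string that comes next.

HZHHZHZZHZHZZHZHHZHHZHHZHZZHZHZZHZHHZH

Replace each of the 14 characters of ZZHZHZZZZHZHZZ in place — HZH HZH ZZ HZH ZZ HZH HZH HZH HZH ZZ HZH ZZ HZH HZH — and concatenate.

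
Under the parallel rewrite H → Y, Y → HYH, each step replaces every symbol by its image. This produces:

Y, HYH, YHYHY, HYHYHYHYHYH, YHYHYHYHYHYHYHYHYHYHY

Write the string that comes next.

HYHYHYHYHYHYHYHYHYHYHYHYHYHYHYHYHYHYHYHYHYH

φ(YHYHYHYHYHYHYHYHYHYHY) expands symbol-by-symbol to HYH Y HYH Y HYH Y HYH Y HYH Y HYH Y HYH Y HYH Y HYH Y HYH Y HYH; joining the 21 pieces gives the next term.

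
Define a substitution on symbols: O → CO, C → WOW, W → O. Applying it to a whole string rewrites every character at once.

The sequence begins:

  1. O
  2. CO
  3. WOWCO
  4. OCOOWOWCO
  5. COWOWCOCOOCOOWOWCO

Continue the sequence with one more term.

Rewriting the 18 symbols of COWOWCOCOOCOOWOWCO one by one yields WOW CO O CO O WOW CO WOW CO CO WOW CO CO O CO O WOW CO; concatenated:

WOWCOOCOOWOWCOWOWCOCOWOWCOCOOCOOWOWCO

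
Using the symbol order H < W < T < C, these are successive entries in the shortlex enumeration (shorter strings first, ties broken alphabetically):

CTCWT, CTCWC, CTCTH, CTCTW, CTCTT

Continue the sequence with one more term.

The successor of CTCTT increments the rightmost position that isn't already C and resets every position after it to H.

CTCTC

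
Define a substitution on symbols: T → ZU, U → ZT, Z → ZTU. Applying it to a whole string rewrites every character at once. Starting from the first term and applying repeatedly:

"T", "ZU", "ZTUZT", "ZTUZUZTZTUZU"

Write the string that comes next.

ZTUZUZTZTUZTZTUZUZTUZUZTZTUZT

Apply φ to ZTUZUZTZTUZU symbol by symbol: Z→ZTU, T→ZU, U→ZT, Z→ZTU, U→ZT, Z→ZTU, T→ZU, Z→ZTU, T→ZU, U→ZT, Z→ZTU, U→ZT; joined: ZTU ZU ZT ZTU ZT ZTU ZU ZTU ZU ZT ZTU ZT.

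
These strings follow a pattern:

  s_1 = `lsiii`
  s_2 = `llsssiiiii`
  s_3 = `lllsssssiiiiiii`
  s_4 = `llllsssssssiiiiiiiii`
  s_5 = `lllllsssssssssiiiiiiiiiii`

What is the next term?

Term n consists of n l's, followed by 2n-1 s's, followed by 2n+1 i's (n = 1, 2, …).
At n = 6 the blocks have lengths 6, 11, 13.

llllllsssssssssssiiiiiiiiiiiii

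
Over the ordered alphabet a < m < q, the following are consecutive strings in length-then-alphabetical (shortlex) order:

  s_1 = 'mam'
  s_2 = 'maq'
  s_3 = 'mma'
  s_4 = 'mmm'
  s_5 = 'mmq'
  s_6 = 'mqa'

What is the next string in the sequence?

mqm

Treat mqa as a base-3 numeral over the given alphabet and add one, carrying through any trailing q's.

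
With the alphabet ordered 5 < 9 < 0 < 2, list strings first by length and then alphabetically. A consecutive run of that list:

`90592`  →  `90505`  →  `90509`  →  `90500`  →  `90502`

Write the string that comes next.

90525

The successor of 90502 increments the rightmost position that isn't already 2 and resets every position after it to 5.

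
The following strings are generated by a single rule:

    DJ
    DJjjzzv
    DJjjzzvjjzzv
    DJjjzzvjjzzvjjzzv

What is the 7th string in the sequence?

The strings grow by a fixed suffix jjzzv each time.
From DJjjzzvjjzzvjjzzv, 3 further steps: DJjjzzvjjzzvjjzzv → DJjjzzvjjzzvjjzzvjjzzv → DJjjzzvjjzzvjjzzvjjzzvjjzzv → (answer).

DJjjzzvjjzzvjjzzvjjzzvjjzzvjjzzv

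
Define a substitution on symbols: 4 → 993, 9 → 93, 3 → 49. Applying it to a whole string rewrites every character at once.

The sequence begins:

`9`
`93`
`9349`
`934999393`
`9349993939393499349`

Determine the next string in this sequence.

Rewriting the 19 symbols of 9349993939393499349 one by one yields 93 49 993 93 93 93 49 93 49 93 49 93 49 993 93 93 49 993 93; concatenated:

93499939393934993499349934999393934999393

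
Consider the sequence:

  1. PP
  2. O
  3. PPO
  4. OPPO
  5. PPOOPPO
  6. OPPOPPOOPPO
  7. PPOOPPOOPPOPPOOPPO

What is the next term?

OPPOPPOOPPOPPOOPPOOPPOPPOOPPO

Each term (from the third on) is the two preceding terms concatenated in order: term 3 = PP·O = PPO.
Continuing: OPPOPPOOPPO · PPOOPPOOPPOPPOOPPO gives term 8.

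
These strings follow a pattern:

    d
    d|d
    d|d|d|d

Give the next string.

Each string is two copies of the previous one joined by '|'.
Doubling d|d|d|d with '|' between the halves:

d|d|d|d|d|d|d|d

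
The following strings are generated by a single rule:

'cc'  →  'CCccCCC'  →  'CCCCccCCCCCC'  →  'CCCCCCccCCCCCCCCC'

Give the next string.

CCCCCCCCccCCCCCCCCCCCC

Every step adds CC to the front and CCC to the end of the previous string.
One more step from CCCCCCccCCCCCCCCC gives the answer.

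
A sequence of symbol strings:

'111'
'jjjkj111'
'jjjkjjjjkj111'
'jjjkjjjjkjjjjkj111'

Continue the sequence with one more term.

jjjkjjjjkjjjjkjjjjkj111

The strings grow by a fixed prefix jjjkj each time.
So the next term is jjjkj·jjjkjjjjkjjjjkj111.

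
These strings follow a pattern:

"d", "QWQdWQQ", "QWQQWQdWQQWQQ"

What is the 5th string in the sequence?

QWQQWQQWQQWQdWQQWQQWQQWQQ

Every step adds QWQ to the front and WQQ to the end of the previous string.
From QWQQWQdWQQWQQ, 2 further steps: QWQQWQdWQQWQQ → QWQQWQQWQdWQQWQQWQQ → (answer).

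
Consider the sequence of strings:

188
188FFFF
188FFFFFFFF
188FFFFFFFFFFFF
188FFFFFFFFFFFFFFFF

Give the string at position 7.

188FFFFFFFFFFFFFFFFFFFFFFFF

Every step adds FFFF to the end: s(k+1) = s(k)·FFFF.
From 188FFFFFFFFFFFFFFFF, 2 further steps: 188FFFFFFFFFFFFFFFF → 188FFFFFFFFFFFFFFFFFFFF → (answer).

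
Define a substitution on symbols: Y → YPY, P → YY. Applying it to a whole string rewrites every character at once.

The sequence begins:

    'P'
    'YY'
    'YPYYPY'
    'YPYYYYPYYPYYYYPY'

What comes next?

Replace each of the 16 characters of YPYYYYPYYPYYYYPY in place — YPY YY YPY YPY YPY YPY YY YPY YPY YY YPY YPY YPY YPY YY YPY — and concatenate.

YPYYYYPYYPYYPYYPYYYYPYYPYYYYPYYPYYPYYPYYYYPY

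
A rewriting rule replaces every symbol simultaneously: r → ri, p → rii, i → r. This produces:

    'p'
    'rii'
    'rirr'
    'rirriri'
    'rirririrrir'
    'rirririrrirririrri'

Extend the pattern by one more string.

Rewriting the 18 symbols of rirririrrirririrri one by one yields ri r ri ri r ri r ri ri r ri ri r ri r ri ri r; concatenated:

rirririrrirririrririrrirririr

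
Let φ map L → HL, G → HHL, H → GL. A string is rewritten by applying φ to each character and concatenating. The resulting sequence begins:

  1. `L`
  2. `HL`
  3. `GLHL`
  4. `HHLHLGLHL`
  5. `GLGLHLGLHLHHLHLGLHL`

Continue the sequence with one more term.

Rewriting the 19 symbols of GLGLHLGLHLHHLHLGLHL one by one yields HHL HL HHL HL GL HL HHL HL GL HL GL GL HL GL HL HHL HL GL HL; concatenated:

HHLHLHHLHLGLHLHHLHLGLHLGLGLHLGLHLHHLHLGLHL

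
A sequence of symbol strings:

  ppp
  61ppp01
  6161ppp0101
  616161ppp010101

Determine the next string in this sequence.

Every step adds 61 to the front and 01 to the end of the previous string.
One more step from 616161ppp010101 gives the answer.

61616161ppp01010101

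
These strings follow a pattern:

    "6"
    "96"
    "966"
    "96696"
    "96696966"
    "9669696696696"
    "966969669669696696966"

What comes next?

From term 3 onward, concatenate the last term with the second-to-last: 96·6 = 966, 966·96 = 96696, …
The next term joins 966969669669696696966 and 9669696696696.

9669696696696966969669669696696696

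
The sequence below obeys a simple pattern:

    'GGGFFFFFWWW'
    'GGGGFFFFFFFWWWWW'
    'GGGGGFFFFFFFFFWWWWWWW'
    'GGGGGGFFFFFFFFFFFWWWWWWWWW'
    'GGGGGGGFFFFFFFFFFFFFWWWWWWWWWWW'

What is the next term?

Term n consists of n+1 G's, followed by 2n+1 F's, followed by 2n-1 W's, where the shown terms are n = 2, 3, 4, 5, 6.
At n = 7 the blocks have lengths 8, 15, 13.

GGGGGGGGFFFFFFFFFFFFFFFWWWWWWWWWWWWW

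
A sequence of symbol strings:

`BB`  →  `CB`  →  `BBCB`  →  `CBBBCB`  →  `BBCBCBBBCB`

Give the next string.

From term 3 onward, concatenate the second-to-last term with the last: BB·CB = BBCB, CB·BBCB = CBBBCB, …
Continuing: CBBBCB · BBCBCBBBCB gives term 6.

CBBBCBBBCBCBBBCB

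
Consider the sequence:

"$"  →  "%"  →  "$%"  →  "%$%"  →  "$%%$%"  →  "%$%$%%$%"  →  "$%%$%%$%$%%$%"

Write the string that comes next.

Each term (from the third on) is the two preceding terms concatenated in order: term 3 = $·% = $%.
So term 8 is %$%$%%$%·$%%$%%$%$%%$%.

%$%$%%$%$%%$%%$%$%%$%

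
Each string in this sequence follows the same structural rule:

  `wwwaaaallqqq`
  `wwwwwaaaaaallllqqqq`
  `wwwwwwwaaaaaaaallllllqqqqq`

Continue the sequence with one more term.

Reading off run lengths: w runs 3, 5, 7; a runs 4, 6, 8; l runs 2, 4, 6; q runs 3, 4, 5 — each is linear in n (n = 1, 2, …).
Setting n = 4 gives 9, 10, 8, 6 characters in each block.

wwwwwwwwwaaaaaaaaaallllllllqqqqqq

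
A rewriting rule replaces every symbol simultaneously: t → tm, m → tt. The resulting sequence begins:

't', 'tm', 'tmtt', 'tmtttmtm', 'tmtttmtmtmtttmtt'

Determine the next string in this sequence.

φ(tmtttmtmtmtttmtt) expands symbol-by-symbol to tm tt tm tm tm tt tm tt tm tt tm tm tm tt tm tm; joining the 16 pieces gives the next term.

tmtttmtmtmtttmtttmtttmtmtmtttmtm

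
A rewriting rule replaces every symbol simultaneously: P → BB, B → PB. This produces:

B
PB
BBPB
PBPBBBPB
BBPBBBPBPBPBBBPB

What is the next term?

φ(BBPBBBPBPBPBBBPB) expands symbol-by-symbol to PB PB BB PB PB PB BB PB BB PB BB PB PB PB BB PB; joining the 16 pieces gives the next term.

PBPBBBPBPBPBBBPBBBPBBBPBPBPBBBPB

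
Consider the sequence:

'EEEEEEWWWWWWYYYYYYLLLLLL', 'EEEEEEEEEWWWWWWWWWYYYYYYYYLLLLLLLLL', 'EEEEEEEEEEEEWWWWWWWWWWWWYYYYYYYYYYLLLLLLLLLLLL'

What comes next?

EEEEEEEEEEEEEEEWWWWWWWWWWWWWWWYYYYYYYYYYYYLLLLLLLLLLLLLLL

Reading off run lengths: E runs 6, 9, 12; W runs 6, 9, 12; Y runs 6, 8, 10; L runs 6, 9, 12 — each is linear in n, where the shown terms are n = 2, 3, 4.
At n = 5 the blocks have lengths 15, 15, 12, 15.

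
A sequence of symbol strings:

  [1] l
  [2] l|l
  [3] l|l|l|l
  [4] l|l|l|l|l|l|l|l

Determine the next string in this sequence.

Each string is two copies of the previous one joined by '|'.
Doubling l|l|l|l|l|l|l|l with '|' between the halves:

l|l|l|l|l|l|l|l|l|l|l|l|l|l|l|l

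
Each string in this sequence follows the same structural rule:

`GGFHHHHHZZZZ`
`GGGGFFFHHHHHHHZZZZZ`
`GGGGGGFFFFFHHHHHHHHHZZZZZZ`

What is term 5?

GGGGGGGGGGFFFFFFFFFHHHHHHHHHHHHHZZZZZZZZ

The n-th term is 2n G's then 2n-1 F's then 2n+3 H's then n+3 Z's (n = 1, 2, …).
For term 5, n = 5, so the run lengths are 10, 9, 13, 8.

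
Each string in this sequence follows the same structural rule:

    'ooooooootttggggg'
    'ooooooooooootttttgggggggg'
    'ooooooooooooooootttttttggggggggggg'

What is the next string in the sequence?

ooooooooooooooooooootttttttttgggggggggggggg

Reading off run lengths: o runs 8, 12, 16; t runs 3, 5, 7; g runs 5, 8, 11 — each is linear in n, where the shown terms are n = 2, 3, 4.
At n = 5 the blocks have lengths 20, 9, 14.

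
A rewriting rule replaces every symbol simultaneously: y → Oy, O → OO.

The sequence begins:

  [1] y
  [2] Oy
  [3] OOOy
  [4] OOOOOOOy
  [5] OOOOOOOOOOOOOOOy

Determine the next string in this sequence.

Applying the rule to each of the 16 symbols of OOOOOOOOOOOOOOOy gives the pieces OO OO OO OO OO OO OO OO OO OO OO OO OO OO OO Oy, which concatenate to the answer.

OOOOOOOOOOOOOOOOOOOOOOOOOOOOOOOy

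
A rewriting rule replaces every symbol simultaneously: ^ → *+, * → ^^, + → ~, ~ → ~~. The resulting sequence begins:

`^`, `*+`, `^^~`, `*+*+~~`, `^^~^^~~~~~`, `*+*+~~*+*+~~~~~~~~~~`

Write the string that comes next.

^^~^^~~~~~^^~^^~~~~~~~~~~~~~~~~~~~~~

Applying the rule to each of the 20 symbols of *+*+~~*+*+~~~~~~~~~~ gives the pieces ^^ ~ ^^ ~ ~~ ~~ ^^ ~ ^^ ~ ~~ ~~ ~~ ~~ ~~ ~~ ~~ ~~ ~~ ~~, which concatenate to the answer.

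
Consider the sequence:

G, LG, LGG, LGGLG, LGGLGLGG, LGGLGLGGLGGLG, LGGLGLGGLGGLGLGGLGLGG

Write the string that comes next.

LGGLGLGGLGGLGLGGLGLGGLGGLGLGGLGGLG

This is a Fibonacci-style word recurrence s(k) = s(k−1)·s(k−2): e.g. LG·G = LGG.
So term 8 is LGGLGLGGLGGLGLGGLGLGG·LGGLGLGGLGGLG.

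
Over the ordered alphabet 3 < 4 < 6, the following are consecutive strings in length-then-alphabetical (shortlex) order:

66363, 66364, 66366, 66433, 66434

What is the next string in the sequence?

66436

Treat 66434 as a base-3 numeral over the given alphabet and add one, carrying through any trailing 6's.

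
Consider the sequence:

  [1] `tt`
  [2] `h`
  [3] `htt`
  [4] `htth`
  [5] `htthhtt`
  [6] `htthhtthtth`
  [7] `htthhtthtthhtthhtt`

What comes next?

From term 3 onward, concatenate the last term with the second-to-last: h·tt = htt, htt·h = htth, …
Continuing: htthhtthtthhtthhtt · htthhtthtth gives term 8.

htthhtthtthhtthhtthtthhtthtth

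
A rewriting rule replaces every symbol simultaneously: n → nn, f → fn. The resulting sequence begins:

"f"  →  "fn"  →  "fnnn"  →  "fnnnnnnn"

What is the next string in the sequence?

fnnnnnnnnnnnnnnn

Expanding fnnnnnnn: f→fn, n→nn, n→nn, n→nn, n→nn, n→nn, n→nn, n→nn. Concatenated: fn nn nn nn nn nn nn nn.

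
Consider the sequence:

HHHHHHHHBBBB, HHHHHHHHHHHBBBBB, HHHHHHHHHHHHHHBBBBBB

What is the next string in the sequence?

Term n consists of 3n+2 H's, followed by n+2 B's, where the shown terms are n = 2, 3, 4.
At n = 5 the blocks have lengths 17, 7.

HHHHHHHHHHHHHHHHHBBBBBBB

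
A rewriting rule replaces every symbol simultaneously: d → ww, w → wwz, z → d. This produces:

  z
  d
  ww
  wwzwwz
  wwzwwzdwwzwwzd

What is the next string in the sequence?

Applying the rule to each of the 14 symbols of wwzwwzdwwzwwzd gives the pieces wwz wwz d wwz wwz d ww wwz wwz d wwz wwz d ww, which concatenate to the answer.

wwzwwzdwwzwwzdwwwwzwwzdwwzwwzdww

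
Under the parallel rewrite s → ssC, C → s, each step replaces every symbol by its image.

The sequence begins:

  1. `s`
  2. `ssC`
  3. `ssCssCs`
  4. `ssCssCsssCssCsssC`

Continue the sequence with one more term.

Rewriting the 17 symbols of ssCssCsssCssCsssC one by one yields ssC ssC s ssC ssC s ssC ssC ssC s ssC ssC s ssC ssC ssC s; concatenated:

ssCssCsssCssCsssCssCssCsssCssCsssCssCssCs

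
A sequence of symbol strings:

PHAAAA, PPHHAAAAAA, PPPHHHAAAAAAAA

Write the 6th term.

Term n consists of n P's, followed by n H's, followed by 2n+2 A's (n = 1, 2, …).
For term 6, n = 6, so the run lengths are 6, 6, 14.

PPPPPPHHHHHHAAAAAAAAAAAAAA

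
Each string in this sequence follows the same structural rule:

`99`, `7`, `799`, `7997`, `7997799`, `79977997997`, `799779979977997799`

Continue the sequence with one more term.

79977997997799779979977997997

Each term (from the third on) is the previous term followed by the one before it: term 3 = 7·99 = 799.
The next term joins 799779979977997799 and 79977997997.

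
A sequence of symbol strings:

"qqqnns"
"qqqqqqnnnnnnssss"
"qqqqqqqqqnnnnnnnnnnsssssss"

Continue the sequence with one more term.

qqqqqqqqqqqqnnnnnnnnnnnnnnssssssssss

Each string has the form q^{3n} n^{4n-2} s^{3n-2} (n = 1, 2, …).
At n = 4 the blocks have lengths 12, 14, 10.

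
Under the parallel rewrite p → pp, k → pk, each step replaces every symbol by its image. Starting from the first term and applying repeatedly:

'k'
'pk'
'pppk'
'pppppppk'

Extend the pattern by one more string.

Expanding pppppppk: p→pp, p→pp, p→pp, p→pp, p→pp, p→pp, p→pp, k→pk. Concatenated: pp pp pp pp pp pp pp pk.

pppppppppppppppk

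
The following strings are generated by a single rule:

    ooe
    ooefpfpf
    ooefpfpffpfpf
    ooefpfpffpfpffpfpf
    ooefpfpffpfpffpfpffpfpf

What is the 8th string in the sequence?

The strings grow by a fixed suffix fpfpf each time.
From ooefpfpffpfpffpfpffpfpf, 3 further steps: ooefpfpffpfpffpfpffpfpf → ooefpfpffpfpffpfpffpfpffpfpf → ooefpfpffpfpffpfpffpfpffpfpffpfpf → (answer).

ooefpfpffpfpffpfpffpfpffpfpffpfpffpfpf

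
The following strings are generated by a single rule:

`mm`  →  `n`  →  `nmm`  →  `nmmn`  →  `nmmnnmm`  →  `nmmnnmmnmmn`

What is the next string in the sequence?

nmmnnmmnmmnnmmnnmm

This is a Fibonacci-style word recurrence s(k) = s(k−1)·s(k−2): e.g. n·mm = nmm.
Continuing: nmmnnmmnmmn · nmmnnmm gives term 7.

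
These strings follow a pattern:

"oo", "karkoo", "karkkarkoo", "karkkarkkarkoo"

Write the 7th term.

karkkarkkarkkarkkarkkarkoo

Every step adds kark at the front: s(k+1) = kark·s(k).
From karkkarkkarkoo, 3 further steps: karkkarkkarkoo → karkkarkkarkkarkoo → karkkarkkarkkarkkarkoo → (answer).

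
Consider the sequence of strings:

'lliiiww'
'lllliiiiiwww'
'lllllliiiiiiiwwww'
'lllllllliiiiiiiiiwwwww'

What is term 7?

lllllllllllllliiiiiiiiiiiiiiiwwwwwwww

Each string has the form l^{2n} i^{2n+1} w^{n+1} (n = 1, 2, …).
For term 7, n = 7, so the run lengths are 14, 15, 8.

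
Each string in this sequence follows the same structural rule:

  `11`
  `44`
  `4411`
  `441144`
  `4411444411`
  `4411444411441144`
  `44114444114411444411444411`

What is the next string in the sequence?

441144441144114444114444114411444411441144

This is a Fibonacci-style word recurrence s(k) = s(k−1)·s(k−2): e.g. 44·11 = 4411.
So term 8 is 44114444114411444411444411·4411444411441144.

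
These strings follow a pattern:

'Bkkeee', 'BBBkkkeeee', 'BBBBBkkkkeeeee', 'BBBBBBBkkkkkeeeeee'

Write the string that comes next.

Each string has the form B^{2n-1} k^{n+1} e^{n+2} (n = 1, 2, …).
Setting n = 5 gives 9, 6, 7 characters in each block.

BBBBBBBBBkkkkkkeeeeeee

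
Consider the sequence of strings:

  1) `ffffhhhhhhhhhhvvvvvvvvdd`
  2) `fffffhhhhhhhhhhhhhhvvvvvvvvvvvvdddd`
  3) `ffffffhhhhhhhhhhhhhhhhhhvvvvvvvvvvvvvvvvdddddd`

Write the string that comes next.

fffffffhhhhhhhhhhhhhhhhhhhhhhvvvvvvvvvvvvvvvvvvvvdddddddd

The n-th term is n+2 f's then 4n+2 h's then 4n v's then 2n-2 d's, where the shown terms are n = 2, 3, 4.
At n = 5 the blocks have lengths 7, 22, 20, 8.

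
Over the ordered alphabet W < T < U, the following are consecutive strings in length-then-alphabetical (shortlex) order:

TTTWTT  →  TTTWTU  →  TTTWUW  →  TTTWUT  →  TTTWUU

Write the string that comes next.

TTTTWW

Find the rightmost character of TTTWUU below U, bump it to the next letter, and reset everything to its right to W.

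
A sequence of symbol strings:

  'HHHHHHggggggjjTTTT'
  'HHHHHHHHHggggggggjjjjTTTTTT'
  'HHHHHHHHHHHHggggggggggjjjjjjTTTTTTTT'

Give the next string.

HHHHHHHHHHHHHHHggggggggggggjjjjjjjjTTTTTTTTTT

The n-th term is 3n H's then 2n+2 g's then 2n-2 j's then 2n T's, where the shown terms are n = 2, 3, 4.
For the next term, n = 5, so the run lengths are 15, 12, 8, 10.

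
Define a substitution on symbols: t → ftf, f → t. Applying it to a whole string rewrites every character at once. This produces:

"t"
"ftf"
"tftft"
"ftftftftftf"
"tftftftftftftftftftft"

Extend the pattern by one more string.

ftftftftftftftftftftftftftftftftftftftftftf

Applying the rule to each of the 21 symbols of tftftftftftftftftftft gives the pieces ftf t ftf t ftf t ftf t ftf t ftf t ftf t ftf t ftf t ftf t ftf, which concatenate to the answer.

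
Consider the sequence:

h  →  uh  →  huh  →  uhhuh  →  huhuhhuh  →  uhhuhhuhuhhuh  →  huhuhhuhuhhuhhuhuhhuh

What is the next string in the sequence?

uhhuhhuhuhhuhhuhuhhuhuhhuhhuhuhhuh

From term 3 onward, concatenate the second-to-last term with the last: h·uh = huh, uh·huh = uhhuh, …
So term 8 is uhhuhhuhuhhuh·huhuhhuhuhhuhhuhuhhuh.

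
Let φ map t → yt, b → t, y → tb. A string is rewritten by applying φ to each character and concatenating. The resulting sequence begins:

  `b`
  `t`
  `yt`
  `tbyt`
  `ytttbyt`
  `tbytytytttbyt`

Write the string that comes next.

Rewriting the 13 symbols of tbytytytttbyt one by one yields yt t tb yt tb yt tb yt yt yt t tb yt; concatenated:

ytttbyttbyttbytytytttbyt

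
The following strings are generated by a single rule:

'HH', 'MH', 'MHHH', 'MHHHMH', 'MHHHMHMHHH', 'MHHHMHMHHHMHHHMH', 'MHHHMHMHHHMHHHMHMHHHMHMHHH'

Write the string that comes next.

MHHHMHMHHHMHHHMHMHHHMHMHHHMHHHMHMHHHMHHHMH

This is a Fibonacci-style word recurrence s(k) = s(k−1)·s(k−2): e.g. MH·HH = MHHH.
The next term joins MHHHMHMHHHMHHHMHMHHHMHMHHH and MHHHMHMHHHMHHHMH.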